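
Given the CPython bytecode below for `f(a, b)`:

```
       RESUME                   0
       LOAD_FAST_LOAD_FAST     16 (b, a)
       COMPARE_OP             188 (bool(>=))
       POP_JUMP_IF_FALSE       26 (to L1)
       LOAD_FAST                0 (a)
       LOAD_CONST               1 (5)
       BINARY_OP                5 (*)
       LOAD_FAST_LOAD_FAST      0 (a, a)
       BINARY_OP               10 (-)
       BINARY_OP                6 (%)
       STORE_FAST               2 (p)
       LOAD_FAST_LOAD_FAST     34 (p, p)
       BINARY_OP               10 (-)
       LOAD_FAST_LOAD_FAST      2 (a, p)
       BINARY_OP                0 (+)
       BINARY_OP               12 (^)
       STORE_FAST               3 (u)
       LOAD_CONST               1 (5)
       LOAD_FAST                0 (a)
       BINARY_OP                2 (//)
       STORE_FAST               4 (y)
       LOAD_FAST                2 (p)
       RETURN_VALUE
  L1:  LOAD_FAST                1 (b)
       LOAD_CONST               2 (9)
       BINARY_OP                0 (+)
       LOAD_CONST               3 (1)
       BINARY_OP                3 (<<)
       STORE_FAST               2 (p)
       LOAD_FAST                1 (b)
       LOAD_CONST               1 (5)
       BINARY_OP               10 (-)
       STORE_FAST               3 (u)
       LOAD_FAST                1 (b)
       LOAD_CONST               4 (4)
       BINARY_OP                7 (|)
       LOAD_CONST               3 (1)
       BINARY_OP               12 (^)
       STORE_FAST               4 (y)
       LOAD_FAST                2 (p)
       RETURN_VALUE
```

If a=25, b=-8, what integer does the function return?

2

LOAD_FAST_LOAD_FAST b,a → push -8,25. Stack: [-8, 25]
COMPARE_OP bool(>=) → -8 vs 25 = False. Stack: [False]
POP_JUMP_IF_FALSE → pop False; jump. Stack: []
LOAD_FAST b → push -8. Stack: [-8]
LOAD_CONST → push 9. Stack: [-8, 9]
BINARY_OP + → -8 + 9 = 1. Stack: [1]
LOAD_CONST → push 1. Stack: [1, 1]
BINARY_OP << → 1 << 1 = 2. Stack: [2]
STORE_FAST p → p=2. Stack: []
LOAD_FAST b → push -8. Stack: [-8]
LOAD_CONST → push 5. Stack: [-8, 5]
BINARY_OP - → -8 - 5 = -13. Stack: [-13]
STORE_FAST u → u=-13. Stack: []
LOAD_FAST b → push -8. Stack: [-8]
LOAD_CONST → push 4. Stack: [-8, 4]
BINARY_OP | → -8 | 4 = -4. Stack: [-4]
LOAD_CONST → push 1. Stack: [-4, 1]
BINARY_OP ^ → -4 ^ 1 = -3. Stack: [-3]
STORE_FAST y → y=-3. Stack: []
LOAD_FAST p → push 2. Stack: [2]
RETURN_VALUE → return 2.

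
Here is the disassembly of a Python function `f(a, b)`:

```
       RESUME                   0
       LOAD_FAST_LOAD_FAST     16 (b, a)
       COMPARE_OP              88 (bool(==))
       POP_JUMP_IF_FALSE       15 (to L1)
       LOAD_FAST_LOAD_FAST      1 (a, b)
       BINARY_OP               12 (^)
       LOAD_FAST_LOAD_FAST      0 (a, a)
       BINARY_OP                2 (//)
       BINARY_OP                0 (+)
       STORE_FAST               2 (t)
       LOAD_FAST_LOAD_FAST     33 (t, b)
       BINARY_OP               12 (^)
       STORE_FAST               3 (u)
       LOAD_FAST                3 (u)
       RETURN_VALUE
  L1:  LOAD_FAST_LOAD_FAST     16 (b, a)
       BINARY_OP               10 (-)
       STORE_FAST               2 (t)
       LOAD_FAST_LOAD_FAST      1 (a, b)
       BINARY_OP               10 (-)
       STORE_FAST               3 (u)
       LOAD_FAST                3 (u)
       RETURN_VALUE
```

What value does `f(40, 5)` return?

35

LOAD_FAST_LOAD_FAST b,a → push 5,40. Stack: [5, 40]
COMPARE_OP bool(==) → 5 vs 40 = False. Stack: [False]
POP_JUMP_IF_FALSE → pop False; jump. Stack: []
LOAD_FAST_LOAD_FAST b,a → push 5,40. Stack: [5, 40]
BINARY_OP - → 5 - 40 = -35. Stack: [-35]
STORE_FAST t → t=-35. Stack: []
LOAD_FAST_LOAD_FAST a,b → push 40,5. Stack: [40, 5]
BINARY_OP - → 40 - 5 = 35. Stack: [35]
STORE_FAST u → u=35. Stack: []
LOAD_FAST u → push 35. Stack: [35]
RETURN_VALUE → return 35.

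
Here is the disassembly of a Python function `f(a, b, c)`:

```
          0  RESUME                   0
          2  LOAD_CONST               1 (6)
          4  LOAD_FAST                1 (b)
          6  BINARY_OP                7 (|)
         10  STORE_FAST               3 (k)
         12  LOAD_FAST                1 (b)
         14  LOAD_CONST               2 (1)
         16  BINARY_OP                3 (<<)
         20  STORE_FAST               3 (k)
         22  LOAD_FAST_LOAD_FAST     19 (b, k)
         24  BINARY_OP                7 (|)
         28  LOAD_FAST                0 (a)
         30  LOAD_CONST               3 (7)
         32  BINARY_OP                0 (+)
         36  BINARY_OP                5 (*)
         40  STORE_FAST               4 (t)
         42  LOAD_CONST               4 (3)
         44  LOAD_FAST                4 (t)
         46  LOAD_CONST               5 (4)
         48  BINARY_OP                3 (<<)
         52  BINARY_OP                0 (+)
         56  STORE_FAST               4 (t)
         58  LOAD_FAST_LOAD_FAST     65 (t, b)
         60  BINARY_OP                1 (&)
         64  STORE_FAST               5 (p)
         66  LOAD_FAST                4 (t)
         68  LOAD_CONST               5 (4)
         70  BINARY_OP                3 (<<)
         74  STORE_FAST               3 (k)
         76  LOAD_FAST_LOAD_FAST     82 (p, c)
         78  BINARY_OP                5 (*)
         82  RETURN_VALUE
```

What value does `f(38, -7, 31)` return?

-111569

LOAD_CONST → push 6. Stack: [6]
LOAD_FAST b → push -7. Stack: [6, -7]
BINARY_OP | → 6 | -7 = -1. Stack: [-1]
STORE_FAST k → k=-1. Stack: []
LOAD_FAST b → push -7. Stack: [-7]
LOAD_CONST → push 1. Stack: [-7, 1]
BINARY_OP << → -7 << 1 = -14. Stack: [-14]
STORE_FAST k → k=-14. Stack: []
LOAD_FAST_LOAD_FAST b,k → push -7,-14. Stack: [-7, -14]
BINARY_OP | → -7 | -14 = -5. Stack: [-5]
LOAD_FAST a → push 38. Stack: [-5, 38]
LOAD_CONST → push 7. Stack: [-5, 38, 7]
BINARY_OP + → 38 + 7 = 45. Stack: [-5, 45]
BINARY_OP * → -5 * 45 = -225. Stack: [-225]
STORE_FAST t → t=-225. Stack: []
LOAD_CONST → push 3. Stack: [3]
LOAD_FAST t → push -225. Stack: [3, -225]
LOAD_CONST → push 4. Stack: [3, -225, 4]
BINARY_OP << → -225 << 4 = -3600. Stack: [3, -3600]
BINARY_OP + → 3 + -3600 = -3597. Stack: [-3597]
STORE_FAST t → t=-3597. Stack: []
LOAD_FAST_LOAD_FAST t,b → push -3597,-7. Stack: [-3597, -7]
BINARY_OP & → -3597 & -7 = -3599. Stack: [-3599]
STORE_FAST p → p=-3599. Stack: []
LOAD_FAST t → push -3597. Stack: [-3597]
LOAD_CONST → push 4. Stack: [-3597, 4]
BINARY_OP << → -3597 << 4 = -57552. Stack: [-57552]
STORE_FAST k → k=-57552. Stack: []
LOAD_FAST_LOAD_FAST p,c → push -3599,31. Stack: [-3599, 31]
BINARY_OP * → -3599 * 31 = -111569. Stack: [-111569]
RETURN_VALUE → return -111569.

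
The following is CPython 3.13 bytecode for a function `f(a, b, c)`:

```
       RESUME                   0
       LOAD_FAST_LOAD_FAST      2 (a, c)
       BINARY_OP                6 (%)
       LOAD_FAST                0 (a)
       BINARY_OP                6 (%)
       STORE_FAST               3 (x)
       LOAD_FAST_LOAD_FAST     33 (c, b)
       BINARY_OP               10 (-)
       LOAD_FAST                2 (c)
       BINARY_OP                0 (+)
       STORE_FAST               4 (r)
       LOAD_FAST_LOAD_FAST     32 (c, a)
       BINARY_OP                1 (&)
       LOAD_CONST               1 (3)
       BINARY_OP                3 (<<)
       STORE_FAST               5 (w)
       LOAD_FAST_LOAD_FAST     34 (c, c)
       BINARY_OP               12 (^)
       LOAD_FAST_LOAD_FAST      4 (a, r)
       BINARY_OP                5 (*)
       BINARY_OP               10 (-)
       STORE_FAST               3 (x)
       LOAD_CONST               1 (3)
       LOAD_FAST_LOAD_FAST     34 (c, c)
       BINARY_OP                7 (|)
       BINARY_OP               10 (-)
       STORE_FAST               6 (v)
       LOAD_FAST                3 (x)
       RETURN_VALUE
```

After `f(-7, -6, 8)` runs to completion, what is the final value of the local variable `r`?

22

LOAD_FAST_LOAD_FAST a,c → push -7,8. Stack: [-7, 8]
BINARY_OP % → -7 % 8 = 1. Stack: [1]
LOAD_FAST a → push -7. Stack: [1, -7]
BINARY_OP % → 1 % -7 = -6. Stack: [-6]
STORE_FAST x → x=-6. Stack: []
LOAD_FAST_LOAD_FAST c,b → push 8,-6. Stack: [8, -6]
BINARY_OP - → 8 - -6 = 14. Stack: [14]
LOAD_FAST c → push 8. Stack: [14, 8]
BINARY_OP + → 14 + 8 = 22. Stack: [22]
STORE_FAST r → r=22. Stack: []
LOAD_FAST_LOAD_FAST c,a → push 8,-7. Stack: [8, -7]
BINARY_OP & → 8 & -7 = 8. Stack: [8]
LOAD_CONST → push 3. Stack: [8, 3]
BINARY_OP << → 8 << 3 = 64. Stack: [64]
STORE_FAST w → w=64. Stack: []
LOAD_FAST_LOAD_FAST c,c → push 8,8. Stack: [8, 8]
BINARY_OP ^ → 8 ^ 8 = 0. Stack: [0]
LOAD_FAST_LOAD_FAST a,r → push -7,22. Stack: [0, -7, 22]
BINARY_OP * → -7 * 22 = -154. Stack: [0, -154]
BINARY_OP - → 0 - -154 = 154. Stack: [154]
STORE_FAST x → x=154. Stack: []
LOAD_CONST → push 3. Stack: [3]
LOAD_FAST_LOAD_FAST c,c → push 8,8. Stack: [3, 8, 8]
BINARY_OP | → 8 | 8 = 8. Stack: [3, 8]
BINARY_OP - → 3 - 8 = -5. Stack: [-5]
STORE_FAST v → v=-5. Stack: []
LOAD_FAST x → push 154. Stack: [154]
RETURN_VALUE → return 154.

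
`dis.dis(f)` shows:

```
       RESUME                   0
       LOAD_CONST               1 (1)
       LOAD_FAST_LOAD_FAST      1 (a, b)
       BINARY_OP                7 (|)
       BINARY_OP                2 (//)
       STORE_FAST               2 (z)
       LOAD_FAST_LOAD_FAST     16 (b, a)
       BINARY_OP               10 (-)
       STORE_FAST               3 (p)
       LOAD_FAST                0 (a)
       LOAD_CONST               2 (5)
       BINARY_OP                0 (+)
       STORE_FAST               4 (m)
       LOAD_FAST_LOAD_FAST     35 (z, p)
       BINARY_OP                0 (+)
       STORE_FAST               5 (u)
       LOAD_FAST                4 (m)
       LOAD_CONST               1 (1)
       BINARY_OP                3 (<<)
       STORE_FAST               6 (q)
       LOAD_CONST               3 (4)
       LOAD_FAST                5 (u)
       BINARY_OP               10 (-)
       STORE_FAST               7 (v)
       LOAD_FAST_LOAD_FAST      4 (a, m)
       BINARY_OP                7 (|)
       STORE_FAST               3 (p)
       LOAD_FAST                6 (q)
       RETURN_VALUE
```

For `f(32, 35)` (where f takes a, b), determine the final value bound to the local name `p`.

LOAD_CONST → push 1. Stack: [1]
LOAD_FAST_LOAD_FAST a,b → push 32,35. Stack: [1, 32, 35]
BINARY_OP | → 32 | 35 = 35. Stack: [1, 35]
BINARY_OP // → 1 // 35 = 0. Stack: [0]
STORE_FAST z → z=0. Stack: []
LOAD_FAST_LOAD_FAST b,a → push 35,32. Stack: [35, 32]
BINARY_OP - → 35 - 32 = 3. Stack: [3]
STORE_FAST p → p=3. Stack: []
LOAD_FAST a → push 32. Stack: [32]
LOAD_CONST → push 5. Stack: [32, 5]
BINARY_OP + → 32 + 5 = 37. Stack: [37]
STORE_FAST m → m=37. Stack: []
LOAD_FAST_LOAD_FAST z,p → push 0,3. Stack: [0, 3]
BINARY_OP + → 0 + 3 = 3. Stack: [3]
STORE_FAST u → u=3. Stack: []
LOAD_FAST m → push 37. Stack: [37]
LOAD_CONST → push 1. Stack: [37, 1]
BINARY_OP << → 37 << 1 = 74. Stack: [74]
STORE_FAST q → q=74. Stack: []
LOAD_CONST → push 4. Stack: [4]
LOAD_FAST u → push 3. Stack: [4, 3]
BINARY_OP - → 4 - 3 = 1. Stack: [1]
STORE_FAST v → v=1. Stack: []
LOAD_FAST_LOAD_FAST a,m → push 32,37. Stack: [32, 37]
BINARY_OP | → 32 | 37 = 37. Stack: [37]
STORE_FAST p → p=37. Stack: []
LOAD_FAST q → push 74. Stack: [74]
RETURN_VALUE → return 74.

37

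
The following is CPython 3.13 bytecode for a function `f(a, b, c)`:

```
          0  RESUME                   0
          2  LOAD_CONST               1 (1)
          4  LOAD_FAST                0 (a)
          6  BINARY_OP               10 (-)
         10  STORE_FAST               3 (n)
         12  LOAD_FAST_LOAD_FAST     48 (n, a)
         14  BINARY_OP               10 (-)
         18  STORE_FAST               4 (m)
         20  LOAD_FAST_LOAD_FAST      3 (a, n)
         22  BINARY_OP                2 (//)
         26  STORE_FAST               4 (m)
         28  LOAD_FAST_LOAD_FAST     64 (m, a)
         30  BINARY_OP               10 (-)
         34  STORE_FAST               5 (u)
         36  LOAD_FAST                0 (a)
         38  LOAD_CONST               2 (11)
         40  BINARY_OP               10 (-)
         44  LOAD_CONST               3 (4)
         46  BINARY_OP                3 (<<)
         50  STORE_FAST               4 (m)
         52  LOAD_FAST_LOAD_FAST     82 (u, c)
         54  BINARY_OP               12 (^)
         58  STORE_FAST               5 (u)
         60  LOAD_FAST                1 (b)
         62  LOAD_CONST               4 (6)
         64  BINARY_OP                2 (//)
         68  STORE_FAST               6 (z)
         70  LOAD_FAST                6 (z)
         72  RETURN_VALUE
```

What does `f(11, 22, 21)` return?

LOAD_CONST → push 1. Stack: [1]
LOAD_FAST a → push 11. Stack: [1, 11]
BINARY_OP - → 1 - 11 = -10. Stack: [-10]
STORE_FAST n → n=-10. Stack: []
LOAD_FAST_LOAD_FAST n,a → push -10,11. Stack: [-10, 11]
BINARY_OP - → -10 - 11 = -21. Stack: [-21]
STORE_FAST m → m=-21. Stack: []
LOAD_FAST_LOAD_FAST a,n → push 11,-10. Stack: [11, -10]
BINARY_OP // → 11 // -10 = -2. Stack: [-2]
STORE_FAST m → m=-2. Stack: []
LOAD_FAST_LOAD_FAST m,a → push -2,11. Stack: [-2, 11]
BINARY_OP - → -2 - 11 = -13. Stack: [-13]
STORE_FAST u → u=-13. Stack: []
LOAD_FAST a → push 11. Stack: [11]
LOAD_CONST → push 11. Stack: [11, 11]
BINARY_OP - → 11 - 11 = 0. Stack: [0]
LOAD_CONST → push 4. Stack: [0, 4]
BINARY_OP << → 0 << 4 = 0. Stack: [0]
STORE_FAST m → m=0. Stack: []
LOAD_FAST_LOAD_FAST u,c → push -13,21. Stack: [-13, 21]
BINARY_OP ^ → -13 ^ 21 = -26. Stack: [-26]
STORE_FAST u → u=-26. Stack: []
LOAD_FAST b → push 22. Stack: [22]
LOAD_CONST → push 6. Stack: [22, 6]
BINARY_OP // → 22 // 6 = 3. Stack: [3]
STORE_FAST z → z=3. Stack: []
LOAD_FAST z → push 3. Stack: [3]
RETURN_VALUE → return 3.

3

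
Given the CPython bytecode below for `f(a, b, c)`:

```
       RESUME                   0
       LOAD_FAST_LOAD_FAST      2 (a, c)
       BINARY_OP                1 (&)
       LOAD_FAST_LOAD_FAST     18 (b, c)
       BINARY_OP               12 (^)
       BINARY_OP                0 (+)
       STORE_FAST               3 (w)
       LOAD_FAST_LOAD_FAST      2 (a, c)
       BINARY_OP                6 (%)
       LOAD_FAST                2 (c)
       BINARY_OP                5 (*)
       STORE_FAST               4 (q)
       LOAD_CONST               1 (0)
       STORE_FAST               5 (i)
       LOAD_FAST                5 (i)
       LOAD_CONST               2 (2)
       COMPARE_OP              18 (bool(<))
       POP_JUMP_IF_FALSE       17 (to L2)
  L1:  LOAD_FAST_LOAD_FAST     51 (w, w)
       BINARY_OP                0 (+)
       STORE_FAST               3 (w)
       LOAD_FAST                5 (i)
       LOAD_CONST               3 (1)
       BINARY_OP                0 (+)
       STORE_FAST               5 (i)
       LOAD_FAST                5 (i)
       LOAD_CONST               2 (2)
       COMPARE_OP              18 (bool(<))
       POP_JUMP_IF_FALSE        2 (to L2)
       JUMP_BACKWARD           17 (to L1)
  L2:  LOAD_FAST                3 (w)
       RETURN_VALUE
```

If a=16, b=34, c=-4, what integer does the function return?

-72

LOAD_FAST_LOAD_FAST a,c → push 16,-4. Stack: [16, -4]
BINARY_OP & → 16 & -4 = 16. Stack: [16]
LOAD_FAST_LOAD_FAST b,c → push 34,-4. Stack: [16, 34, -4]
BINARY_OP ^ → 34 ^ -4 = -34. Stack: [16, -34]
BINARY_OP + → 16 + -34 = -18. Stack: [-18]
STORE_FAST w → w=-18. Stack: []
LOAD_FAST_LOAD_FAST a,c → push 16,-4. Stack: [16, -4]
BINARY_OP % → 16 % -4 = 0. Stack: [0]
LOAD_FAST c → push -4. Stack: [0, -4]
BINARY_OP * → 0 * -4 = 0. Stack: [0]
STORE_FAST q → q=0. Stack: []
LOAD_CONST → push 0. Stack: [0]
STORE_FAST i → i=0. Stack: []
LOAD_FAST i → push 0. Stack: [0]
LOAD_CONST → push 2. Stack: [0, 2]
COMPARE_OP bool(<) → 0 vs 2 = True. Stack: [True]
POP_JUMP_IF_FALSE → pop True; no jump. Stack: []
LOAD_FAST_LOAD_FAST w,w → push -18,-18. Stack: [-18, -18]
BINARY_OP + → -18 + -18 = -36. Stack: [-36]
STORE_FAST w → w=-36. Stack: []
LOAD_FAST i → push 0. Stack: [0]
LOAD_CONST → push 1. Stack: [0, 1]
BINARY_OP + → 0 + 1 = 1. Stack: [1]
STORE_FAST i → i=1. Stack: []
LOAD_FAST i → push 1. Stack: [1]
LOAD_CONST → push 2. Stack: [1, 2]
COMPARE_OP bool(<) → 1 vs 2 = True. Stack: [True]
POP_JUMP_IF_FALSE → pop True; no jump. Stack: []
LOAD_FAST_LOAD_FAST w,w → push -36,-36. Stack: [-36, -36]
BINARY_OP + → -36 + -36 = -72. Stack: [-72]
STORE_FAST w → w=-72. Stack: []
LOAD_FAST i → push 1. Stack: [1]
LOAD_CONST → push 1. Stack: [1, 1]
BINARY_OP + → 1 + 1 = 2. Stack: [2]
STORE_FAST i → i=2. Stack: []
LOAD_FAST i → push 2. Stack: [2]
LOAD_CONST → push 2. Stack: [2, 2]
COMPARE_OP bool(<) → 2 vs 2 = False. Stack: [False]
POP_JUMP_IF_FALSE → pop False; jump. Stack: []
LOAD_FAST w → push -72. Stack: [-72]
RETURN_VALUE → return -72.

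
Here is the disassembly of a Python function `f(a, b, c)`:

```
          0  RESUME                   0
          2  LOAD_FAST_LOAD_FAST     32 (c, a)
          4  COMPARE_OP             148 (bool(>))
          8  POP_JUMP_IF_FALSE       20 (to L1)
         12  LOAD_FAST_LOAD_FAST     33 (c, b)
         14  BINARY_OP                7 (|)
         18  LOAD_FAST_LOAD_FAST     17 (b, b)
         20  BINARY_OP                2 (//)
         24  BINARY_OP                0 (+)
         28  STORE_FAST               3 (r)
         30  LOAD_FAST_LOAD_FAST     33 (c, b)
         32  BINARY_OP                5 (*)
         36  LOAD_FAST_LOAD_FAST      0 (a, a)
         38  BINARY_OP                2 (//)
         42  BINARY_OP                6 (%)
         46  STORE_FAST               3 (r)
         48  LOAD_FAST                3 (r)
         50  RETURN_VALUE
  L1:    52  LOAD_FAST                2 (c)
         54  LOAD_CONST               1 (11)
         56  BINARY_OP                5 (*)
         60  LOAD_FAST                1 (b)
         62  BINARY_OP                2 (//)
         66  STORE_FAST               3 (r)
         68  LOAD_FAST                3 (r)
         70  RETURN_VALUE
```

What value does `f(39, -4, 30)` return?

-83

LOAD_FAST_LOAD_FAST c,a → push 30,39. Stack: [30, 39]
COMPARE_OP bool(>) → 30 vs 39 = False. Stack: [False]
POP_JUMP_IF_FALSE → pop False; jump. Stack: []
LOAD_FAST c → push 30. Stack: [30]
LOAD_CONST → push 11. Stack: [30, 11]
BINARY_OP * → 30 * 11 = 330. Stack: [330]
LOAD_FAST b → push -4. Stack: [330, -4]
BINARY_OP // → 330 // -4 = -83. Stack: [-83]
STORE_FAST r → r=-83. Stack: []
LOAD_FAST r → push -83. Stack: [-83]
RETURN_VALUE → return -83.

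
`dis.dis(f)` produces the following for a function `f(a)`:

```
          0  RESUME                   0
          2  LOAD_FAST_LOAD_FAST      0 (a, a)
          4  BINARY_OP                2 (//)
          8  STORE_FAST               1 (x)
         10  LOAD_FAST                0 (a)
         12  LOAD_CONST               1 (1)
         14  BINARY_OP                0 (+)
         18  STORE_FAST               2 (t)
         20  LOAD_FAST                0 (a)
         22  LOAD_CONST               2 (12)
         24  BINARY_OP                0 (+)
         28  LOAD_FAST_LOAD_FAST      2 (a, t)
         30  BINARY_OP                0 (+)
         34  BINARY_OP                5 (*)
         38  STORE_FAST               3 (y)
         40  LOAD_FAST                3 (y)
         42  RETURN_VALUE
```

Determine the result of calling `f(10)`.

LOAD_FAST_LOAD_FAST a,a → push 10,10. Stack: [10, 10]
BINARY_OP // → 10 // 10 = 1. Stack: [1]
STORE_FAST x → x=1. Stack: []
LOAD_FAST a → push 10. Stack: [10]
LOAD_CONST → push 1. Stack: [10, 1]
BINARY_OP + → 10 + 1 = 11. Stack: [11]
STORE_FAST t → t=11. Stack: []
LOAD_FAST a → push 10. Stack: [10]
LOAD_CONST → push 12. Stack: [10, 12]
BINARY_OP + → 10 + 12 = 22. Stack: [22]
LOAD_FAST_LOAD_FAST a,t → push 10,11. Stack: [22, 10, 11]
BINARY_OP + → 10 + 11 = 21. Stack: [22, 21]
BINARY_OP * → 22 * 21 = 462. Stack: [462]
STORE_FAST y → y=462. Stack: []
LOAD_FAST y → push 462. Stack: [462]
RETURN_VALUE → return 462.

462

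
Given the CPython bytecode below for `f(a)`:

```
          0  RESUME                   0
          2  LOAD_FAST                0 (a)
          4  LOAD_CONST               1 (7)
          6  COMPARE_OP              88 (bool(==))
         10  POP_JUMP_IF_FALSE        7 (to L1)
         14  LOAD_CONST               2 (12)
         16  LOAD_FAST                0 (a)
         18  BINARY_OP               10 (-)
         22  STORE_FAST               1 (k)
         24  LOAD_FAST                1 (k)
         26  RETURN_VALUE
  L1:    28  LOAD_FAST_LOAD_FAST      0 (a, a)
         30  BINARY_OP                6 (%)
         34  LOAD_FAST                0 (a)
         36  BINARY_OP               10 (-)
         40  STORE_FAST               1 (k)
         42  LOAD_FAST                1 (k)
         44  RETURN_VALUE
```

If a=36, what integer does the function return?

-36

LOAD_FAST a → push 36. Stack: [36]
LOAD_CONST → push 7. Stack: [36, 7]
COMPARE_OP bool(==) → 36 vs 7 = False. Stack: [False]
POP_JUMP_IF_FALSE → pop False; jump. Stack: []
LOAD_FAST_LOAD_FAST a,a → push 36,36. Stack: [36, 36]
BINARY_OP % → 36 % 36 = 0. Stack: [0]
LOAD_FAST a → push 36. Stack: [0, 36]
BINARY_OP - → 0 - 36 = -36. Stack: [-36]
STORE_FAST k → k=-36. Stack: []
LOAD_FAST k → push -36. Stack: [-36]
RETURN_VALUE → return -36.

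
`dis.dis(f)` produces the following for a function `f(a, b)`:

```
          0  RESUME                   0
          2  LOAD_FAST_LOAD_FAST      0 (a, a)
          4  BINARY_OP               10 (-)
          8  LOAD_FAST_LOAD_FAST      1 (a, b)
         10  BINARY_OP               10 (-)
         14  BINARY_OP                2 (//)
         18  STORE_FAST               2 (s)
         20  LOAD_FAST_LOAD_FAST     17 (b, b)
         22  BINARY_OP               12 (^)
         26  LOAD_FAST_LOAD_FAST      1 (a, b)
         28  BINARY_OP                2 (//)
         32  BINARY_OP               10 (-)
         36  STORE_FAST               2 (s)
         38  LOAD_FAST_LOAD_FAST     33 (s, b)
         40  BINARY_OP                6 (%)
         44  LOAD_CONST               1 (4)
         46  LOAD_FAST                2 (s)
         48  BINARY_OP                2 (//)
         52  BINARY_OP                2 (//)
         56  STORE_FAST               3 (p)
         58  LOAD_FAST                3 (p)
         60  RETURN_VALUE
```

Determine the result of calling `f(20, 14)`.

LOAD_FAST_LOAD_FAST a,a → push 20,20. Stack: [20, 20]
BINARY_OP - → 20 - 20 = 0. Stack: [0]
LOAD_FAST_LOAD_FAST a,b → push 20,14. Stack: [0, 20, 14]
BINARY_OP - → 20 - 14 = 6. Stack: [0, 6]
BINARY_OP // → 0 // 6 = 0. Stack: [0]
STORE_FAST s → s=0. Stack: []
LOAD_FAST_LOAD_FAST b,b → push 14,14. Stack: [14, 14]
BINARY_OP ^ → 14 ^ 14 = 0. Stack: [0]
LOAD_FAST_LOAD_FAST a,b → push 20,14. Stack: [0, 20, 14]
BINARY_OP // → 20 // 14 = 1. Stack: [0, 1]
BINARY_OP - → 0 - 1 = -1. Stack: [-1]
STORE_FAST s → s=-1. Stack: []
LOAD_FAST_LOAD_FAST s,b → push -1,14. Stack: [-1, 14]
BINARY_OP % → -1 % 14 = 13. Stack: [13]
LOAD_CONST → push 4. Stack: [13, 4]
LOAD_FAST s → push -1. Stack: [13, 4, -1]
BINARY_OP // → 4 // -1 = -4. Stack: [13, -4]
BINARY_OP // → 13 // -4 = -4. Stack: [-4]
STORE_FAST p → p=-4. Stack: []
LOAD_FAST p → push -4. Stack: [-4]
RETURN_VALUE → return -4.

-4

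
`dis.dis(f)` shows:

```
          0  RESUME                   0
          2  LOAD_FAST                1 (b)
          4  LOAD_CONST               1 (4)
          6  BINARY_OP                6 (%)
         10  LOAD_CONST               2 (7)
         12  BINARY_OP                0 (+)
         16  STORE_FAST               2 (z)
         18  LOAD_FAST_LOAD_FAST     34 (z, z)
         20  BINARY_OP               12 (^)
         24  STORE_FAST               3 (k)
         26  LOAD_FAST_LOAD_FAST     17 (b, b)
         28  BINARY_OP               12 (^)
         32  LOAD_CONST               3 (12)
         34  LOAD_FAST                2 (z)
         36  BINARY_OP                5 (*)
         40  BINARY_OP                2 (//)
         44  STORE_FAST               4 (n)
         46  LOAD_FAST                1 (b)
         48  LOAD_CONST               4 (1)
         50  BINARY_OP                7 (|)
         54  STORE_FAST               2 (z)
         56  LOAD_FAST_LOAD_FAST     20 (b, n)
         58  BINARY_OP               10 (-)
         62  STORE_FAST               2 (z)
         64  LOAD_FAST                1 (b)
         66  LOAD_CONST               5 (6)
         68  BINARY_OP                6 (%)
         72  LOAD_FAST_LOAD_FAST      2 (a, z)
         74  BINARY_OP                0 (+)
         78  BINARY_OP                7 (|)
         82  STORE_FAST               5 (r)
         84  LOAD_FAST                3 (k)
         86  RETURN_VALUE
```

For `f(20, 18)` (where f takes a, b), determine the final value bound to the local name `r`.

38

LOAD_FAST b → push 18. Stack: [18]
LOAD_CONST → push 4. Stack: [18, 4]
BINARY_OP % → 18 % 4 = 2. Stack: [2]
LOAD_CONST → push 7. Stack: [2, 7]
BINARY_OP + → 2 + 7 = 9. Stack: [9]
STORE_FAST z → z=9. Stack: []
LOAD_FAST_LOAD_FAST z,z → push 9,9. Stack: [9, 9]
BINARY_OP ^ → 9 ^ 9 = 0. Stack: [0]
STORE_FAST k → k=0. Stack: []
LOAD_FAST_LOAD_FAST b,b → push 18,18. Stack: [18, 18]
BINARY_OP ^ → 18 ^ 18 = 0. Stack: [0]
LOAD_CONST → push 12. Stack: [0, 12]
LOAD_FAST z → push 9. Stack: [0, 12, 9]
BINARY_OP * → 12 * 9 = 108. Stack: [0, 108]
BINARY_OP // → 0 // 108 = 0. Stack: [0]
STORE_FAST n → n=0. Stack: []
LOAD_FAST b → push 18. Stack: [18]
LOAD_CONST → push 1. Stack: [18, 1]
BINARY_OP | → 18 | 1 = 19. Stack: [19]
STORE_FAST z → z=19. Stack: []
LOAD_FAST_LOAD_FAST b,n → push 18,0. Stack: [18, 0]
BINARY_OP - → 18 - 0 = 18. Stack: [18]
STORE_FAST z → z=18. Stack: []
LOAD_FAST b → push 18. Stack: [18]
LOAD_CONST → push 6. Stack: [18, 6]
BINARY_OP % → 18 % 6 = 0. Stack: [0]
LOAD_FAST_LOAD_FAST a,z → push 20,18. Stack: [0, 20, 18]
BINARY_OP + → 20 + 18 = 38. Stack: [0, 38]
BINARY_OP | → 0 | 38 = 38. Stack: [38]
STORE_FAST r → r=38. Stack: []
LOAD_FAST k → push 0. Stack: [0]
RETURN_VALUE → return 0.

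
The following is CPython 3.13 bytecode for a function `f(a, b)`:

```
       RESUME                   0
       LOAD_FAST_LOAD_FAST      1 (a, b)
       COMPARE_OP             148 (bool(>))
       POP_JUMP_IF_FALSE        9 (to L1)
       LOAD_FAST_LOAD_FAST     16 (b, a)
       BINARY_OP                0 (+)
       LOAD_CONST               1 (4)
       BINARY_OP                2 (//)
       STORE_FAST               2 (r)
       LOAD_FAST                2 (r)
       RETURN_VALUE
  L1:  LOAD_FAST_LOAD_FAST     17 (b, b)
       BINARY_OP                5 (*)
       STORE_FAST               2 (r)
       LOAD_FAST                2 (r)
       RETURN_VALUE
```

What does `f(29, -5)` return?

6

LOAD_FAST_LOAD_FAST a,b → push 29,-5. Stack: [29, -5]
COMPARE_OP bool(>) → 29 vs -5 = True. Stack: [True]
POP_JUMP_IF_FALSE → pop True; no jump. Stack: []
LOAD_FAST_LOAD_FAST b,a → push -5,29. Stack: [-5, 29]
BINARY_OP + → -5 + 29 = 24. Stack: [24]
LOAD_CONST → push 4. Stack: [24, 4]
BINARY_OP // → 24 // 4 = 6. Stack: [6]
STORE_FAST r → r=6. Stack: []
LOAD_FAST r → push 6. Stack: [6]
RETURN_VALUE → return 6.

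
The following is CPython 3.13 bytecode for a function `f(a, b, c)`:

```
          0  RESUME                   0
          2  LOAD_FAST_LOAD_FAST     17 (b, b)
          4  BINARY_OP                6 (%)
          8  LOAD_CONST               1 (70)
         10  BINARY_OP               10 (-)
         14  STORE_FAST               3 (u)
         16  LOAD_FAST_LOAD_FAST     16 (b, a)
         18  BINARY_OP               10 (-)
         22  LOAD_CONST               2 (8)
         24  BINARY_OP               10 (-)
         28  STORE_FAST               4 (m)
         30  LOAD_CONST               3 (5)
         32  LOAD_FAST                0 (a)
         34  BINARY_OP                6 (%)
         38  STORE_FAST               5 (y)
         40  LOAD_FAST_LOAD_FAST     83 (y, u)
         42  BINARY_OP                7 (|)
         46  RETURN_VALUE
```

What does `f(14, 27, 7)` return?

LOAD_FAST_LOAD_FAST b,b → push 27,27. Stack: [27, 27]
BINARY_OP % → 27 % 27 = 0. Stack: [0]
LOAD_CONST → push 70. Stack: [0, 70]
BINARY_OP - → 0 - 70 = -70. Stack: [-70]
STORE_FAST u → u=-70. Stack: []
LOAD_FAST_LOAD_FAST b,a → push 27,14. Stack: [27, 14]
BINARY_OP - → 27 - 14 = 13. Stack: [13]
LOAD_CONST → push 8. Stack: [13, 8]
BINARY_OP - → 13 - 8 = 5. Stack: [5]
STORE_FAST m → m=5. Stack: []
LOAD_CONST → push 5. Stack: [5]
LOAD_FAST a → push 14. Stack: [5, 14]
BINARY_OP % → 5 % 14 = 5. Stack: [5]
STORE_FAST y → y=5. Stack: []
LOAD_FAST_LOAD_FAST y,u → push 5,-70. Stack: [5, -70]
BINARY_OP | → 5 | -70 = -65. Stack: [-65]
RETURN_VALUE → return -65.

-65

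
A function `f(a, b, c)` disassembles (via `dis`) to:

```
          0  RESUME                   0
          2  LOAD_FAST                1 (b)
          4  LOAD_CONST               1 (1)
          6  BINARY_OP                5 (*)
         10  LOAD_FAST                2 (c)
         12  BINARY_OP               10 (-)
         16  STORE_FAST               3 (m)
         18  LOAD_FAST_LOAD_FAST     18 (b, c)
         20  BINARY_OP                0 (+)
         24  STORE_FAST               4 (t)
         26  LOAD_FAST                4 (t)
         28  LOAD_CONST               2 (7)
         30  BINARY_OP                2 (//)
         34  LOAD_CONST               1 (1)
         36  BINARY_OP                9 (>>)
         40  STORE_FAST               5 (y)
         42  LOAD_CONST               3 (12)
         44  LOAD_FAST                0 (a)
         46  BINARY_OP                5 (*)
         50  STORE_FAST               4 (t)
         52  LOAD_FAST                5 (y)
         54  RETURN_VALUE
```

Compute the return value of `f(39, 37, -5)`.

LOAD_FAST b → push 37. Stack: [37]
LOAD_CONST → push 1. Stack: [37, 1]
BINARY_OP * → 37 * 1 = 37. Stack: [37]
LOAD_FAST c → push -5. Stack: [37, -5]
BINARY_OP - → 37 - -5 = 42. Stack: [42]
STORE_FAST m → m=42. Stack: []
LOAD_FAST_LOAD_FAST b,c → push 37,-5. Stack: [37, -5]
BINARY_OP + → 37 + -5 = 32. Stack: [32]
STORE_FAST t → t=32. Stack: []
LOAD_FAST t → push 32. Stack: [32]
LOAD_CONST → push 7. Stack: [32, 7]
BINARY_OP // → 32 // 7 = 4. Stack: [4]
LOAD_CONST → push 1. Stack: [4, 1]
BINARY_OP >> → 4 >> 1 = 2. Stack: [2]
STORE_FAST y → y=2. Stack: []
LOAD_CONST → push 12. Stack: [12]
LOAD_FAST a → push 39. Stack: [12, 39]
BINARY_OP * → 12 * 39 = 468. Stack: [468]
STORE_FAST t → t=468. Stack: []
LOAD_FAST y → push 2. Stack: [2]
RETURN_VALUE → return 2.

2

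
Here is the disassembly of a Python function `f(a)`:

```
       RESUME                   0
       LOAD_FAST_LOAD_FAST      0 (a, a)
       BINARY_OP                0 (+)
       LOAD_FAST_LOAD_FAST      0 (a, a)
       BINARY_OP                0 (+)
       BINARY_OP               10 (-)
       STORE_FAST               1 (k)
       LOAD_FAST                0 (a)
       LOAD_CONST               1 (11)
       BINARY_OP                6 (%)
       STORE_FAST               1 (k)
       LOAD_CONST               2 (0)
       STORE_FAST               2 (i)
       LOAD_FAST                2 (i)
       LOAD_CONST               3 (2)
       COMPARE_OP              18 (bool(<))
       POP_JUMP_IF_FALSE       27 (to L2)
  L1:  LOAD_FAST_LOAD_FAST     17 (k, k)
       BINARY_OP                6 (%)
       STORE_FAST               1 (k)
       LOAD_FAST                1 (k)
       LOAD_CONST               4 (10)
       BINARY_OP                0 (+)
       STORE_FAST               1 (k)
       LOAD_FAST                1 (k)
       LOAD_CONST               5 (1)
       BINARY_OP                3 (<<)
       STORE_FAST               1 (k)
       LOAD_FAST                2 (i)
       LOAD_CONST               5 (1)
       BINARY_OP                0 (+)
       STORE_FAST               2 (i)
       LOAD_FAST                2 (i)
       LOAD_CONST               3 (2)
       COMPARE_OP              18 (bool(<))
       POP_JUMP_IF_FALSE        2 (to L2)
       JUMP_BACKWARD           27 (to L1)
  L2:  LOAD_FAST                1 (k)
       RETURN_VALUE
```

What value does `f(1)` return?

20

LOAD_FAST_LOAD_FAST a,a → push 1,1. Stack: [1, 1]
BINARY_OP + → 1 + 1 = 2. Stack: [2]
LOAD_FAST_LOAD_FAST a,a → push 1,1. Stack: [2, 1, 1]
BINARY_OP + → 1 + 1 = 2. Stack: [2, 2]
BINARY_OP - → 2 - 2 = 0. Stack: [0]
STORE_FAST k → k=0. Stack: []
LOAD_FAST a → push 1. Stack: [1]
LOAD_CONST → push 11. Stack: [1, 11]
BINARY_OP % → 1 % 11 = 1. Stack: [1]
STORE_FAST k → k=1. Stack: []
LOAD_CONST → push 0. Stack: [0]
STORE_FAST i → i=0. Stack: []
LOAD_FAST i → push 0. Stack: [0]
LOAD_CONST → push 2. Stack: [0, 2]
COMPARE_OP bool(<) → 0 vs 2 = True. Stack: [True]
POP_JUMP_IF_FALSE → pop True; no jump. Stack: []
LOAD_FAST_LOAD_FAST k,k → push 1,1. Stack: [1, 1]
BINARY_OP % → 1 % 1 = 0. Stack: [0]
STORE_FAST k → k=0. Stack: []
LOAD_FAST k → push 0. Stack: [0]
LOAD_CONST → push 10. Stack: [0, 10]
BINARY_OP + → 0 + 10 = 10. Stack: [10]
STORE_FAST k → k=10. Stack: []
LOAD_FAST k → push 10. Stack: [10]
LOAD_CONST → push 1. Stack: [10, 1]
BINARY_OP << → 10 << 1 = 20. Stack: [20]
STORE_FAST k → k=20. Stack: []
LOAD_FAST i → push 0. Stack: [0]
LOAD_CONST → push 1. Stack: [0, 1]
BINARY_OP + → 0 + 1 = 1. Stack: [1]
STORE_FAST i → i=1. Stack: []
LOAD_FAST i → push 1. Stack: [1]
LOAD_CONST → push 2. Stack: [1, 2]
COMPARE_OP bool(<) → 1 vs 2 = True. Stack: [True]
POP_JUMP_IF_FALSE → pop True; no jump. Stack: []
LOAD_FAST_LOAD_FAST k,k → push 20,20. Stack: [20, 20]
BINARY_OP % → 20 % 20 = 0. Stack: [0]
STORE_FAST k → k=0. Stack: []
LOAD_FAST k → push 0. Stack: [0]
LOAD_CONST → push 10. Stack: [0, 10]
BINARY_OP + → 0 + 10 = 10. Stack: [10]
STORE_FAST k → k=10. Stack: []
LOAD_FAST k → push 10. Stack: [10]
LOAD_CONST → push 1. Stack: [10, 1]
BINARY_OP << → 10 << 1 = 20. Stack: [20]
STORE_FAST k → k=20. Stack: []
LOAD_FAST i → push 1. Stack: [1]
LOAD_CONST → push 1. Stack: [1, 1]
BINARY_OP + → 1 + 1 = 2. Stack: [2]
STORE_FAST i → i=2. Stack: []
LOAD_FAST i → push 2. Stack: [2]
LOAD_CONST → push 2. Stack: [2, 2]
COMPARE_OP bool(<) → 2 vs 2 = False. Stack: [False]
POP_JUMP_IF_FALSE → pop False; jump. Stack: []
LOAD_FAST k → push 20. Stack: [20]
RETURN_VALUE → return 20.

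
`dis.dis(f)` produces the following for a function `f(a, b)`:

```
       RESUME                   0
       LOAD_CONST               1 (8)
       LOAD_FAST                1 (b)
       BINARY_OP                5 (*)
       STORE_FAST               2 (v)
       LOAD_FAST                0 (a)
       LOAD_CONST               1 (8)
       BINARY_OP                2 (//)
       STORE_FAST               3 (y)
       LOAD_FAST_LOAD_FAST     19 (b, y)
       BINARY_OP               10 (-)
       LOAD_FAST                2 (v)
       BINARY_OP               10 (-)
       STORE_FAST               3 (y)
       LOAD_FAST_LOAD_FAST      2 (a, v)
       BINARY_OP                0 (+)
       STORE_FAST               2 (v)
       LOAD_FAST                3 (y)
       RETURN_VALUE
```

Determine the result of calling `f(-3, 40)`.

-279

LOAD_CONST → push 8. Stack: [8]
LOAD_FAST b → push 40. Stack: [8, 40]
BINARY_OP * → 8 * 40 = 320. Stack: [320]
STORE_FAST v → v=320. Stack: []
LOAD_FAST a → push -3. Stack: [-3]
LOAD_CONST → push 8. Stack: [-3, 8]
BINARY_OP // → -3 // 8 = -1. Stack: [-1]
STORE_FAST y → y=-1. Stack: []
LOAD_FAST_LOAD_FAST b,y → push 40,-1. Stack: [40, -1]
BINARY_OP - → 40 - -1 = 41. Stack: [41]
LOAD_FAST v → push 320. Stack: [41, 320]
BINARY_OP - → 41 - 320 = -279. Stack: [-279]
STORE_FAST y → y=-279. Stack: []
LOAD_FAST_LOAD_FAST a,v → push -3,320. Stack: [-3, 320]
BINARY_OP + → -3 + 320 = 317. Stack: [317]
STORE_FAST v → v=317. Stack: []
LOAD_FAST y → push -279. Stack: [-279]
RETURN_VALUE → return -279.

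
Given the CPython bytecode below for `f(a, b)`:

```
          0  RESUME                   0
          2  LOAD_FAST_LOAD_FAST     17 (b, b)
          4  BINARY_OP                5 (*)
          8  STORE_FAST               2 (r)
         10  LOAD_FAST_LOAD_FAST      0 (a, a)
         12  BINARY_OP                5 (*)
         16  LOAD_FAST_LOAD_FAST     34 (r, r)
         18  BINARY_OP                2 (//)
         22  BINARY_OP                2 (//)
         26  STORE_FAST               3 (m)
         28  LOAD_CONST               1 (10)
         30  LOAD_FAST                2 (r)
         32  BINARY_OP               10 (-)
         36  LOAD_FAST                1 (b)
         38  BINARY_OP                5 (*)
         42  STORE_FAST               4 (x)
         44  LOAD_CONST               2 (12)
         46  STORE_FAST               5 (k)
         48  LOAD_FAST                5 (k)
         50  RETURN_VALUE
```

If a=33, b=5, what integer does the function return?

LOAD_FAST_LOAD_FAST b,b → push 5,5. Stack: [5, 5]
BINARY_OP * → 5 * 5 = 25. Stack: [25]
STORE_FAST r → r=25. Stack: []
LOAD_FAST_LOAD_FAST a,a → push 33,33. Stack: [33, 33]
BINARY_OP * → 33 * 33 = 1089. Stack: [1089]
LOAD_FAST_LOAD_FAST r,r → push 25,25. Stack: [1089, 25, 25]
BINARY_OP // → 25 // 25 = 1. Stack: [1089, 1]
BINARY_OP // → 1089 // 1 = 1089. Stack: [1089]
STORE_FAST m → m=1089. Stack: []
LOAD_CONST → push 10. Stack: [10]
LOAD_FAST r → push 25. Stack: [10, 25]
BINARY_OP - → 10 - 25 = -15. Stack: [-15]
LOAD_FAST b → push 5. Stack: [-15, 5]
BINARY_OP * → -15 * 5 = -75. Stack: [-75]
STORE_FAST x → x=-75. Stack: []
LOAD_CONST → push 12. Stack: [12]
STORE_FAST k → k=12. Stack: []
LOAD_FAST k → push 12. Stack: [12]
RETURN_VALUE → return 12.

12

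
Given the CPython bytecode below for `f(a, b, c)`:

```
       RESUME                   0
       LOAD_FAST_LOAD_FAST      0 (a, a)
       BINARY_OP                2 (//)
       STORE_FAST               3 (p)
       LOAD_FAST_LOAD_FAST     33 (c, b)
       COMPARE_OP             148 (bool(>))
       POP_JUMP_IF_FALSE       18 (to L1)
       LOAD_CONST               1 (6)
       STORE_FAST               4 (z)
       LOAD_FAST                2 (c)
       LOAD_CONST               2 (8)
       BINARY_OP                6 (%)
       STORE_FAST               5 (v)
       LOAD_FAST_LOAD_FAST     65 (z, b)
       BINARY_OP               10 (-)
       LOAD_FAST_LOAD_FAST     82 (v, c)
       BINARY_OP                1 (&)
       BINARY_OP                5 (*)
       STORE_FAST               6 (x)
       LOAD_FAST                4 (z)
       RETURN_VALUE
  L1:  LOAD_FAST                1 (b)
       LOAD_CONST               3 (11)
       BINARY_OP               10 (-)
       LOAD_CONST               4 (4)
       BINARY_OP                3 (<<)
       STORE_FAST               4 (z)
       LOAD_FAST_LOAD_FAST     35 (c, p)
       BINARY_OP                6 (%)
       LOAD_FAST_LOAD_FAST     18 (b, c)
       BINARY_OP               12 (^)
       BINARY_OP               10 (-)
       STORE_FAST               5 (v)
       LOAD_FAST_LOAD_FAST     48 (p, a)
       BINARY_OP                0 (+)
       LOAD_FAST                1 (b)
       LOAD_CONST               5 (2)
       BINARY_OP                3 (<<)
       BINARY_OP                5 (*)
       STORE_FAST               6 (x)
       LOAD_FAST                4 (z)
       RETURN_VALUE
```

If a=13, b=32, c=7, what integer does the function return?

LOAD_FAST_LOAD_FAST a,a → push 13,13. Stack: [13, 13]
BINARY_OP // → 13 // 13 = 1. Stack: [1]
STORE_FAST p → p=1. Stack: []
LOAD_FAST_LOAD_FAST c,b → push 7,32. Stack: [7, 32]
COMPARE_OP bool(>) → 7 vs 32 = False. Stack: [False]
POP_JUMP_IF_FALSE → pop False; jump. Stack: []
LOAD_FAST b → push 32. Stack: [32]
LOAD_CONST → push 11. Stack: [32, 11]
BINARY_OP - → 32 - 11 = 21. Stack: [21]
LOAD_CONST → push 4. Stack: [21, 4]
BINARY_OP << → 21 << 4 = 336. Stack: [336]
STORE_FAST z → z=336. Stack: []
LOAD_FAST_LOAD_FAST c,p → push 7,1. Stack: [7, 1]
BINARY_OP % → 7 % 1 = 0. Stack: [0]
LOAD_FAST_LOAD_FAST b,c → push 32,7. Stack: [0, 32, 7]
BINARY_OP ^ → 32 ^ 7 = 39. Stack: [0, 39]
BINARY_OP - → 0 - 39 = -39. Stack: [-39]
STORE_FAST v → v=-39. Stack: []
LOAD_FAST_LOAD_FAST p,a → push 1,13. Stack: [1, 13]
BINARY_OP + → 1 + 13 = 14. Stack: [14]
LOAD_FAST b → push 32. Stack: [14, 32]
LOAD_CONST → push 2. Stack: [14, 32, 2]
BINARY_OP << → 32 << 2 = 128. Stack: [14, 128]
BINARY_OP * → 14 * 128 = 1792. Stack: [1792]
STORE_FAST x → x=1792. Stack: []
LOAD_FAST z → push 336. Stack: [336]
RETURN_VALUE → return 336.

336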